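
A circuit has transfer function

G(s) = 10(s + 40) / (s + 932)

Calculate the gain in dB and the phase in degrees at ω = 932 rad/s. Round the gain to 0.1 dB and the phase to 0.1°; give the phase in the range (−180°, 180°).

At s = jω = j932:
zero (s+40): 40 + j932 → |·| = √(40²+932²) = √870224 ≈ 932.86, ∠ = arctan(932/40) ≈ 87.54°
pole (s+932): 932 + j932 → |·| = √(932²+932²) = √1737248 ≈ 1318, ∠ = arctan(932/932) ≈ 45.00°
|G| = 10 · 932.86 / 1318 ≈ 7.0778
Gain = 20 log₁₀(7.0778) ≈ 17.00 dB
∠G = 87.54° − 45.00° = 42.54°

17.0 dB, 42.5°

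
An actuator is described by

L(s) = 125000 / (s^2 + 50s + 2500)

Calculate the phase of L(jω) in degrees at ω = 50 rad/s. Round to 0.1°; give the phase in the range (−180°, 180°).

At s = jω = j50:
quadratic: (j50)² + 50·j50 + 2500 = 0 + j2500 → |·| ≈ 2500, ∠ ≈ 90.00°
∠L = 0.00° − 90.00° = -90.00°

-90.0°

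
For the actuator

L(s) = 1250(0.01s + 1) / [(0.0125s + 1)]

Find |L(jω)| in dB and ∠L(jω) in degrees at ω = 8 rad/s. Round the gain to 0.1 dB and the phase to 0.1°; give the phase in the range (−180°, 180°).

61.9 dB, -1.1°

At ω = 8 rad/s:
zero (1 + j8·0.01) = 1 + j0.08 → |·| ≈ 1.0032, ∠ ≈ 4.57°
pole (1 + j8·0.0125) = 1 + j0.1 → |·| ≈ 1.005, ∠ ≈ 5.71°
|L| = 1250 · 1.0032 / (1.005) ≈ 1247.8
Gain = 20 log₁₀(1247.8) ≈ 61.92 dB
∠L = (4.57°) − (5.71°) = -1.14°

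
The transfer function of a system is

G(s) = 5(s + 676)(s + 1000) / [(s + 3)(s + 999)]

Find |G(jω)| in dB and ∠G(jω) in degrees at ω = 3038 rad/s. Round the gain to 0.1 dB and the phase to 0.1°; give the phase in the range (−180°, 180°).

14.2 dB, -12.5°

At s = jω = j3038:
zero (s+676): 676 + j3038 → |·| = √(676²+3038²) = √9686420 ≈ 3112.3, ∠ = arctan(3038/676) ≈ 77.46°
zero (s+1000): 1000 + j3038 → |·| = √(1000²+3038²) = √10229444 ≈ 3198.4, ∠ = arctan(3038/1000) ≈ 71.78°
pole (s+3): 3 + j3038 → |·| = √(3²+3038²) = √9229453 ≈ 3038, ∠ = arctan(3038/3) ≈ 89.94°
pole (s+999): 999 + j3038 → |·| = √(999²+3038²) = √10227445 ≈ 3198, ∠ = arctan(3038/999) ≈ 71.80°
|G| = 5 · 9.9544e+06 / 9.7155e+06 ≈ 5.1229
Gain = 20 log₁₀(5.1229) ≈ 14.19 dB
∠G = 149.24° − 161.74° = -12.50°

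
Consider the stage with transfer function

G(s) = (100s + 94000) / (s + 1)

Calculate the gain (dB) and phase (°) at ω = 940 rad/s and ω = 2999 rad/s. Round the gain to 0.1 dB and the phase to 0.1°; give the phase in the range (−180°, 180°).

Substitute s = j940:
Numerator: 100(j940) + 94000 = 94000 + j94000
Denominator: (j940) + 1 = 1 + j940
|N| = √(94000² + 94000²) ≈ 1.3294e+05, ∠N ≈ 45.00°
|D| = √(1² + 940²) ≈ 940, ∠D ≈ 89.94°
|G| = 1.3294e+05 / 940 ≈ 141.43
Gain = 20 log₁₀(141.43) ≈ 43.01 dB
∠G = 45.00° − 89.94° = -44.94°

Substitute s = j2999:
Numerator: 100(j2999) + 94000 = 94000 + j299900
Denominator: (j2999) + 1 = 1 + j2999
|N| = √(94000² + 299900²) ≈ 3.1429e+05, ∠N ≈ 72.60°
|D| = √(1² + 2999²) ≈ 2999, ∠D ≈ 89.98°
|G| = 3.1429e+05 / 2999 ≈ 104.8
Gain = 20 log₁₀(104.8) ≈ 40.41 dB
∠G = 72.60° − 89.98° = -17.38°

ω = 940: 43.0 dB, -44.9°; ω = 2999: 40.4 dB, -17.4°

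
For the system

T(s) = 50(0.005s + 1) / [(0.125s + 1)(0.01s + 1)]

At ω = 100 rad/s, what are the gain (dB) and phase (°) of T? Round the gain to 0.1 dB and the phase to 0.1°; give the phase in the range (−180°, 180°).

10.0 dB, -103.9°

At ω = 100 rad/s:
zero (1 + j100·0.005) = 1 + j0.5 → |·| ≈ 1.118, ∠ ≈ 26.57°
pole (1 + j100·0.125) = 1 + j12.5 → |·| ≈ 12.54, ∠ ≈ 85.43°
pole (1 + j100·0.01) = 1 + j1 → |·| ≈ 1.4142, ∠ ≈ 45.00°
|T| = 50 · 1.118 / (12.54 · 1.4142) ≈ 3.1521
Gain = 20 log₁₀(3.1521) ≈ 9.97 dB
∠T = (26.57°) − (85.43° + 45.00°) = -103.86°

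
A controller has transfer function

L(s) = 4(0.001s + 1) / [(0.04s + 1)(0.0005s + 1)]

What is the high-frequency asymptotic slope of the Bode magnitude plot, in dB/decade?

Each pole contributes −20 dB/decade at high frequency; each zero contributes +20 dB/decade.
Net: 1 zero(s) − 2 pole(s) → -20 dB/decade.

-20 dB/decade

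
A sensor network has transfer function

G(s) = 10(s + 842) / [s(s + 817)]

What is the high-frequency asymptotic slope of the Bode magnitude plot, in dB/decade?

Each pole contributes −20 dB/decade at high frequency; each zero contributes +20 dB/decade.
Net: 1 zero(s) − 2 pole(s) → -20 dB/decade.

-20 dB/decade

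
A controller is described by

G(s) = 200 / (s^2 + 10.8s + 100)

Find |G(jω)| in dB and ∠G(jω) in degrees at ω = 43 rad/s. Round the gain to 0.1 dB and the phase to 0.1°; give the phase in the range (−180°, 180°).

At s = jω = j43:
quadratic: (j43)² + 10.8·j43 + 100 = -1749 + j464.4 → |·| ≈ 1809.6, ∠ ≈ 165.13°
|G| = 200 / 1809.6 ≈ 0.11052
Gain = 20 log₁₀(0.11052) ≈ -19.13 dB
∠G = 0.00° − 165.13° = -165.13°

-19.1 dB, -165.1°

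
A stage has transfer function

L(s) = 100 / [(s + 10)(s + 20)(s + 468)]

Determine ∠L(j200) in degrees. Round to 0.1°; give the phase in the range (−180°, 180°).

At s = jω = j200:
pole (s+10): 10 + j200 → |·| = √(10²+200²) = √40100 ≈ 200.25, ∠ = arctan(200/10) ≈ 87.14°
pole (s+20): 20 + j200 → |·| = √(20²+200²) = √40400 ≈ 201, ∠ = arctan(200/20) ≈ 84.29°
pole (s+468): 468 + j200 → |·| = √(468²+200²) = √259024 ≈ 508.94, ∠ = arctan(200/468) ≈ 23.14°
∠L = 0.00° − 194.57° = -194.57° ≡ 165.43° (principal value)

165.4°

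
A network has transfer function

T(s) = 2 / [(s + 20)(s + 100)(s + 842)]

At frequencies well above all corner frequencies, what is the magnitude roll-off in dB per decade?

-60 dB/decade

Each pole contributes −20 dB/decade at high frequency; each zero contributes +20 dB/decade.
Net: 0 zero(s) − 3 pole(s) → -60 dB/decade.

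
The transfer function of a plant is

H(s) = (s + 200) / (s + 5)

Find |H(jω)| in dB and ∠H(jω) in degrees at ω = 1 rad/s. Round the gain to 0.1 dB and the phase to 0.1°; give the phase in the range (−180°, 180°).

31.9 dB, -11.0°

At s = jω = j1:
zero (s+200): 200 + j1 → |·| = √(200²+1²) = √40001 ≈ 200, ∠ = arctan(1/200) ≈ 0.29°
pole (s+5): 5 + j1 → |·| = √(5²+1²) = √26 ≈ 5.099, ∠ = arctan(1/5) ≈ 11.31°
|H| = 1 · 200 / 5.099 ≈ 39.223
Gain = 20 log₁₀(39.223) ≈ 31.87 dB
∠H = 0.29° − 11.31° = -11.02°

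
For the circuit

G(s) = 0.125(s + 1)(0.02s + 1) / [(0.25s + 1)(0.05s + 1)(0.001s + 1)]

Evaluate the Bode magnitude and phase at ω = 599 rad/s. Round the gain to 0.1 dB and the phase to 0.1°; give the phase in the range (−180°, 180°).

-15.3 dB, -33.5°

At ω = 599 rad/s:
zero (1 + j599·1) = 1 + j599 → |·| ≈ 599, ∠ ≈ 89.90°
zero (1 + j599·0.02) = 1 + j11.98 → |·| ≈ 12.022, ∠ ≈ 85.23°
pole (1 + j599·0.25) = 1 + j149.75 → |·| ≈ 149.75, ∠ ≈ 89.62°
pole (1 + j599·0.05) = 1 + j29.95 → |·| ≈ 29.967, ∠ ≈ 88.09°
pole (1 + j599·0.001) = 1 + j0.599 → |·| ≈ 1.1657, ∠ ≈ 30.92°
|G| = 0.125 · 599 · 12.022 / (149.75 · 29.967 · 1.1657) ≈ 0.17207
Gain = 20 log₁₀(0.17207) ≈ -15.29 dB
∠G = (89.90° + 85.23°) − (89.62° + 88.09° + 30.92°) = -33.50°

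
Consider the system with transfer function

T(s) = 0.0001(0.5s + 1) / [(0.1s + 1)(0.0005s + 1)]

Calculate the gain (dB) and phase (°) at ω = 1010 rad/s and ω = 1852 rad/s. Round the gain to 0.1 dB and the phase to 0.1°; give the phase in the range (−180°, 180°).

At ω = 1010 rad/s:
zero (1 + j1010·0.5) = 1 + j505 → |·| ≈ 505, ∠ ≈ 89.89°
pole (1 + j1010·0.1) = 1 + j101 → |·| ≈ 101, ∠ ≈ 89.43°
pole (1 + j1010·0.0005) = 1 + j0.505 → |·| ≈ 1.1203, ∠ ≈ 26.79°
|T| = 0.0001 · 505 / (101 · 1.1203) ≈ 0.00044631
Gain = 20 log₁₀(0.00044631) ≈ -67.01 dB
∠T = (89.89°) − (89.43° + 26.79°) = -26.33°

At ω = 1852 rad/s:
zero (1 + j1852·0.5) = 1 + j926 → |·| ≈ 926, ∠ ≈ 89.94°
pole (1 + j1852·0.1) = 1 + j185.2 → |·| ≈ 185.2, ∠ ≈ 89.69°
pole (1 + j1852·0.0005) = 1 + j0.926 → |·| ≈ 1.3629, ∠ ≈ 42.80°
|T| = 0.0001 · 926 / (185.2 · 1.3629) ≈ 0.00036686
Gain = 20 log₁₀(0.00036686) ≈ -68.71 dB
∠T = (89.94°) − (89.69° + 42.80°) = -42.55°

ω = 1010: -67.0 dB, -26.3°; ω = 1852: -68.7 dB, -42.6°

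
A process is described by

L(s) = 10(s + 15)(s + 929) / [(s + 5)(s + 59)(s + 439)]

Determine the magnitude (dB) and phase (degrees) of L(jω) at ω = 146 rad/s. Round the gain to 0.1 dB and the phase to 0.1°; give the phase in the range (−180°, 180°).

-17.7 dB, -81.4°

At s = jω = j146:
zero (s+15): 15 + j146 → |·| = √(15²+146²) = √21541 ≈ 146.77, ∠ = arctan(146/15) ≈ 84.13°
zero (s+929): 929 + j146 → |·| = √(929²+146²) = √884357 ≈ 940.4, ∠ = arctan(146/929) ≈ 8.93°
pole (s+5): 5 + j146 → |·| = √(5²+146²) = √21341 ≈ 146.09, ∠ = arctan(146/5) ≈ 88.04°
pole (s+59): 59 + j146 → |·| = √(59²+146²) = √24797 ≈ 157.47, ∠ = arctan(146/59) ≈ 68.00°
pole (s+439): 439 + j146 → |·| = √(439²+146²) = √214037 ≈ 462.64, ∠ = arctan(146/439) ≈ 18.40°
|L| = 10 · 1.3802e+05 / 1.0643e+07 ≈ 0.12968
Gain = 20 log₁₀(0.12968) ≈ -17.74 dB
∠L = 93.06° − 174.44° = -81.38°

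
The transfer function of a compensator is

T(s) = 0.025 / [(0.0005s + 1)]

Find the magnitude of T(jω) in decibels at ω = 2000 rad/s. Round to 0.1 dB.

At ω = 2000 rad/s:
pole (1 + j2000·0.0005) = 1 + j1 → |·| ≈ 1.4142, ∠ ≈ 45.00°
|T| = 0.025 · 1 / (1.4142) ≈ 0.017678
Gain = 20 log₁₀(0.017678) ≈ -35.05 dB

-35.1 dB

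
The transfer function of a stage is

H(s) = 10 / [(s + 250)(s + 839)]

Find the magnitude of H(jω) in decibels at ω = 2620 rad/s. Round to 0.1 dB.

-117.2 dB

At s = jω = j2620:
pole (s+250): 250 + j2620 → |·| = √(250²+2620²) = √6926900 ≈ 2631.9, ∠ = arctan(2620/250) ≈ 84.55°
pole (s+839): 839 + j2620 → |·| = √(839²+2620²) = √7568321 ≈ 2751.1, ∠ = arctan(2620/839) ≈ 72.24°
|H| = 10 / 7.2406e+06 ≈ 1.3811e-06
Gain = 20 log₁₀(1.3811e-06) ≈ -117.20 dB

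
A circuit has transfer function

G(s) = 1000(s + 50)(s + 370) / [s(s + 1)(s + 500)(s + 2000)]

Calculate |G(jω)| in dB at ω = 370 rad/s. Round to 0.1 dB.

At s = jω = j370:
zero (s+50): 50 + j370 → |·| = √(50²+370²) = √139400 ≈ 373.36, ∠ = arctan(370/50) ≈ 82.30°
zero (s+370): 370 + j370 → |·| = √(370²+370²) = √273800 ≈ 523.26, ∠ = arctan(370/370) ≈ 45.00°
pole (s+1): 1 + j370 → |·| = √(1²+370²) = √136901 ≈ 370, ∠ = arctan(370/1) ≈ 89.85°
pole (s+500): 500 + j370 → |·| = √(500²+370²) = √386900 ≈ 622.01, ∠ = arctan(370/500) ≈ 36.50°
pole (s+2000): 2000 + j370 → |·| = √(2000²+370²) = √4136900 ≈ 2033.9, ∠ = arctan(370/2000) ≈ 10.48°
pole at origin: |s| = 370, ∠ = 90.00° (in denominator)
|G| = 1000 · 1.9536e+05 / 1.7319e+11 ≈ 0.001128
Gain = 20 log₁₀(0.001128) ≈ -58.95 dB

-59.0 dB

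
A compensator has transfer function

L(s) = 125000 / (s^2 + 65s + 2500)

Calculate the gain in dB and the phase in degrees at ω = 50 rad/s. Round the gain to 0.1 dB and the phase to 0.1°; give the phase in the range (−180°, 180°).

At s = jω = j50:
quadratic: (j50)² + 65·j50 + 2500 = 0 + j3250 → |·| ≈ 3250, ∠ ≈ 90.00°
|L| = 125000 / 3250 ≈ 38.462
Gain = 20 log₁₀(38.462) ≈ 31.70 dB
∠L = 0.00° − 90.00° = -90.00°

31.7 dB, -90.0°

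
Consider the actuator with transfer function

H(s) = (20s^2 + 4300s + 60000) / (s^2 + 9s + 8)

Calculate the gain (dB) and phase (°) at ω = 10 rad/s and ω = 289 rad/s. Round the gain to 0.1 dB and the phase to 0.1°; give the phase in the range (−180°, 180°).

Substitute s = j10:
Numerator: 20(j10)^2 + 4300(j10) + 60000 = 58000 + j43000
Denominator: (j10)^2 + 9(j10) + 8 = -92 + j90
|N| = √(58000² + 43000²) ≈ 72201, ∠N ≈ 36.55°
|D| = √(92² + 90²) ≈ 128.7, ∠D ≈ 135.63°
|H| = 72201 / 128.7 ≈ 561
Gain = 20 log₁₀(561) ≈ 54.98 dB
∠H = 36.55° − 135.63° = -99.08°

Substitute s = j289:
Numerator: 20(j289)^2 + 4300(j289) + 60000 = -1610420 + j1242700
Denominator: (j289)^2 + 9(j289) + 8 = -83513 + j2601
|N| = √(1610420² + 1242700²) ≈ 2.0341e+06, ∠N ≈ 142.34°
|D| = √(83513² + 2601²) ≈ 83553, ∠D ≈ 178.22°
|H| = 2.0341e+06 / 83553 ≈ 24.345
Gain = 20 log₁₀(24.345) ≈ 27.73 dB
∠H = 142.34° − 178.22° = -35.88°

ω = 10: 55.0 dB, -99.1°; ω = 289: 27.7 dB, -35.9°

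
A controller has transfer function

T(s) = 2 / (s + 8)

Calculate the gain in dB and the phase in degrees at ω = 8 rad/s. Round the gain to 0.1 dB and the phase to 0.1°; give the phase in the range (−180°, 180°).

-15.1 dB, -45.0°

At s = jω = j8:
pole (s+8): 8 + j8 → |·| = √(8²+8²) = √128 ≈ 11.314, ∠ = arctan(8/8) ≈ 45.00°
|T| = 2 / 11.314 ≈ 0.17677
Gain = 20 log₁₀(0.17677) ≈ -15.05 dB
∠T = 0.00° − 45.00° = -45.00°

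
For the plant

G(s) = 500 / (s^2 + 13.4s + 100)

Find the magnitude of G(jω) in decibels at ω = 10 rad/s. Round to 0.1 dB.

11.4 dB

At s = jω = j10:
quadratic: (j10)² + 13.4·j10 + 100 = 0 + j134 → |·| ≈ 134, ∠ ≈ 90.00°
|G| = 500 / 134 ≈ 3.7313
Gain = 20 log₁₀(3.7313) ≈ 11.44 dB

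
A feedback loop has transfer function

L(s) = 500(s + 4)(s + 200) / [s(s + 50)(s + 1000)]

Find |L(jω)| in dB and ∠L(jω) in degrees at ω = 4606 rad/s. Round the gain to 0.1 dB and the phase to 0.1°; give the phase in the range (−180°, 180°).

At s = jω = j4606:
zero (s+4): 4 + j4606 → |·| = √(4²+4606²) = √21215252 ≈ 4606, ∠ = arctan(4606/4) ≈ 89.95°
zero (s+200): 200 + j4606 → |·| = √(200²+4606²) = √21255236 ≈ 4610.3, ∠ = arctan(4606/200) ≈ 87.51°
pole (s+50): 50 + j4606 → |·| = √(50²+4606²) = √21217736 ≈ 4606.3, ∠ = arctan(4606/50) ≈ 89.38°
pole (s+1000): 1000 + j4606 → |·| = √(1000²+4606²) = √22215236 ≈ 4713.3, ∠ = arctan(4606/1000) ≈ 77.75°
pole at origin: |s| = 4606, ∠ = 90.00° (in denominator)
|L| = 500 · 2.1235e+07 / 1e+11 ≈ 0.10618
Gain = 20 log₁₀(0.10618) ≈ -19.48 dB
∠L = 177.46° − 257.13° = -79.67°

-19.5 dB, -79.7°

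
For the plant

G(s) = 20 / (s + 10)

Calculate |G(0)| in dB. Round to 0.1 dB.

G(0) = 20 / 10 = 2
20 log₁₀(2) ≈ 6.02 dB

6.0 dB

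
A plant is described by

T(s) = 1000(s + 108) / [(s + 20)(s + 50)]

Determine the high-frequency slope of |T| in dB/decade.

Each pole contributes −20 dB/decade at high frequency; each zero contributes +20 dB/decade.
Net: 1 zero(s) − 2 pole(s) → -20 dB/decade.

-20 dB/decade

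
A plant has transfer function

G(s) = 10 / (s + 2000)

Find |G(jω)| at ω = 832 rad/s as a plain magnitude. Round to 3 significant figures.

At s = jω = j832:
pole (s+2000): 2000 + j832 → |·| = √(2000²+832²) = √4692224 ≈ 2166.2, ∠ = arctan(832/2000) ≈ 22.59°
|G| = 10 / 2166.2 ≈ 0.0046164

0.00462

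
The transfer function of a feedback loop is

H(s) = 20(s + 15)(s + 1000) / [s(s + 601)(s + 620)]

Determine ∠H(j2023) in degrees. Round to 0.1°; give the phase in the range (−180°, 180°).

-83.1°

At s = jω = j2023:
zero (s+15): 15 + j2023 → |·| = √(15²+2023²) = √4092754 ≈ 2023.1, ∠ = arctan(2023/15) ≈ 89.58°
zero (s+1000): 1000 + j2023 → |·| = √(1000²+2023²) = √5092529 ≈ 2256.7, ∠ = arctan(2023/1000) ≈ 63.70°
pole (s+601): 601 + j2023 → |·| = √(601²+2023²) = √4453730 ≈ 2110.4, ∠ = arctan(2023/601) ≈ 73.45°
pole (s+620): 620 + j2023 → |·| = √(620²+2023²) = √4476929 ≈ 2115.9, ∠ = arctan(2023/620) ≈ 72.96°
pole at origin: |s| = 2023, ∠ = 90.00° (in denominator)
∠H = 153.28° − 236.41° = -83.13°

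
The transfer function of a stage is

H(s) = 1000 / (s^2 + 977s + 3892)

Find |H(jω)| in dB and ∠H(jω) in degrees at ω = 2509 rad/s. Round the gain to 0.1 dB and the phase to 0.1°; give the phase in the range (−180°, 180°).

-76.6 dB, -158.7°

Substitute s = j2509:
Numerator: 1000 = 1000 + j0
Denominator: (j2509)^2 + 977(j2509) + 3892 = -6291189 + j2451293
|N| = √(1000² + 0²) ≈ 1000, ∠N ≈ 0.00°
|D| = √(6291189² + 2451293²) ≈ 6.7519e+06, ∠D ≈ 158.71°
|H| = 1000 / 6.7519e+06 ≈ 0.00014811
Gain = 20 log₁₀(0.00014811) ≈ -76.59 dB
∠H = 0.00° − 158.71° = -158.71°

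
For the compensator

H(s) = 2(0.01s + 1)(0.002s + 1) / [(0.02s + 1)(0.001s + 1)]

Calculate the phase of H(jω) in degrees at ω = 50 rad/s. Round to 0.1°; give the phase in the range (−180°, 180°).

-15.6°

At ω = 50 rad/s:
zero (1 + j50·0.01) = 1 + j0.5 → |·| ≈ 1.118, ∠ ≈ 26.57°
zero (1 + j50·0.002) = 1 + j0.1 → |·| ≈ 1.005, ∠ ≈ 5.71°
pole (1 + j50·0.02) = 1 + j1 → |·| ≈ 1.4142, ∠ ≈ 45.00°
pole (1 + j50·0.001) = 1 + j0.05 → |·| ≈ 1.0012, ∠ ≈ 2.86°
∠H = (26.57° + 5.71°) − (45.00° + 2.86°) = -15.58°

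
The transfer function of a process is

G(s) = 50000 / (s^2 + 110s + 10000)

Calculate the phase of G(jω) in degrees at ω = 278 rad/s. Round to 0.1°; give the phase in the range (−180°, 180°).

-155.6°

At s = jω = j278:
quadratic: (j278)² + 110·j278 + 10000 = -67284 + j30580 → |·| ≈ 73907, ∠ ≈ 155.56°
∠G = 0.00° − 155.56° = -155.56°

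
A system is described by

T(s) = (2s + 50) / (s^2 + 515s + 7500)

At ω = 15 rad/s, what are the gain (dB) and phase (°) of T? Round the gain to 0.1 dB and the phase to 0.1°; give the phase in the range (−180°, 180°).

Substitute s = j15:
Numerator: 2(j15) + 50 = 50 + j30
Denominator: (j15)^2 + 515(j15) + 7500 = 7275 + j7725
|N| = √(50² + 30²) ≈ 58.31, ∠N ≈ 30.96°
|D| = √(7275² + 7725²) ≈ 10611, ∠D ≈ 46.72°
|T| = 58.31 / 10611 ≈ 0.0054952
Gain = 20 log₁₀(0.0054952) ≈ -45.20 dB
∠T = 30.96° − 46.72° = -15.76°

-45.2 dB, -15.8°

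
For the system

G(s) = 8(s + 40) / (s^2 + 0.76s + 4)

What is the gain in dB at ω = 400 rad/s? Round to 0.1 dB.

At s = jω = j400:
zero (s+40): 40 + j400 → |·| = √(40²+400²) = √161600 ≈ 402, ∠ = arctan(400/40) ≈ 84.29°
quadratic: (j400)² + 0.76·j400 + 4 = -159996 + j304 → |·| ≈ 1.6e+05, ∠ ≈ 179.89°
|G| = 8 · 402 / 1.6e+05 ≈ 0.0201
Gain = 20 log₁₀(0.0201) ≈ -33.94 dB

-33.9 dB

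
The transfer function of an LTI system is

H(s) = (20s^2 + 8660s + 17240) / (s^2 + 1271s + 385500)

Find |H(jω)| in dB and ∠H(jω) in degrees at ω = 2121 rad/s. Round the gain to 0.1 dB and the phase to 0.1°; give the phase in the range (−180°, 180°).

Substitute s = j2121:
Numerator: 20(j2121)^2 + 8660(j2121) + 17240 = -89955580 + j18367860
Denominator: (j2121)^2 + 1271(j2121) + 385500 = -4113141 + j2695791
|N| = √(89955580² + 18367860²) ≈ 9.1812e+07, ∠N ≈ 168.46°
|D| = √(4113141² + 2695791²) ≈ 4.9178e+06, ∠D ≈ 146.76°
|H| = 9.1812e+07 / 4.9178e+06 ≈ 18.669
Gain = 20 log₁₀(18.669) ≈ 25.42 dB
∠H = 168.46° − 146.76° = 21.70°

25.4 dB, 21.7°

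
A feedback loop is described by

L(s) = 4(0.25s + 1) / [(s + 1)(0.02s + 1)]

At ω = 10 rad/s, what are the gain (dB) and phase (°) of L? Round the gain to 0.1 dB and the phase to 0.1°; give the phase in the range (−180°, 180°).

0.4 dB, -27.4°

At ω = 10 rad/s:
zero (1 + j10·0.25) = 1 + j2.5 → |·| ≈ 2.6926, ∠ ≈ 68.20°
pole (1 + j10·1) = 1 + j10 → |·| ≈ 10.05, ∠ ≈ 84.29°
pole (1 + j10·0.02) = 1 + j0.2 → |·| ≈ 1.0198, ∠ ≈ 11.31°
|L| = 4 · 2.6926 / (10.05 · 1.0198) ≈ 1.0509
Gain = 20 log₁₀(1.0509) ≈ 0.43 dB
∠L = (68.20°) − (84.29° + 11.31°) = -27.40°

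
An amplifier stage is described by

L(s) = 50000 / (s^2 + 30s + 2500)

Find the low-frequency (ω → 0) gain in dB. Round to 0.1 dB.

26.0 dB

L(0) = 50000 / 2500 = 20
20 log₁₀(20) ≈ 26.02 dB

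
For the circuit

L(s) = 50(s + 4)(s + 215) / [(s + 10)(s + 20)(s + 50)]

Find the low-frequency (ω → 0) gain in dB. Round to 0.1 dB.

L(0) = 50·4·215 / (10·20·50) = 4.3
20 log₁₀(4.3) ≈ 12.67 dB

12.7 dB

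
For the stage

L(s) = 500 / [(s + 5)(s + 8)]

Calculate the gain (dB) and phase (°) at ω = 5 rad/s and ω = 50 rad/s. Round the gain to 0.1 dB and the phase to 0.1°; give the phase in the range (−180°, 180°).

At s = jω = j5:
pole (s+5): 5 + j5 → |·| = √(5²+5²) = √50 ≈ 7.0711, ∠ = arctan(5/5) ≈ 45.00°
pole (s+8): 8 + j5 → |·| = √(8²+5²) = √89 ≈ 9.434, ∠ = arctan(5/8) ≈ 32.01°
|L| = 500 / 66.709 ≈ 7.4952
Gain = 20 log₁₀(7.4952) ≈ 17.50 dB
∠L = 0.00° − 77.01° = -77.01°

At s = jω = j50:
pole (s+5): 5 + j50 → |·| = √(5²+50²) = √2525 ≈ 50.249, ∠ = arctan(50/5) ≈ 84.29°
pole (s+8): 8 + j50 → |·| = √(8²+50²) = √2564 ≈ 50.636, ∠ = arctan(50/8) ≈ 80.91°
|L| = 500 / 2544.4 ≈ 0.19651
Gain = 20 log₁₀(0.19651) ≈ -14.13 dB
∠L = 0.00° − 165.20° = -165.20°

ω = 5: 17.5 dB, -77.0°; ω = 50: -14.1 dB, -165.2°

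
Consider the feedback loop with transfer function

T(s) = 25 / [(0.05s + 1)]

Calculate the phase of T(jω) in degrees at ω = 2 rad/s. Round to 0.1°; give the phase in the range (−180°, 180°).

-5.7°

At ω = 2 rad/s:
pole (1 + j2·0.05) = 1 + j0.1 → |·| ≈ 1.005, ∠ ≈ 5.71°
∠T = (0°) − (5.71°) = -5.71°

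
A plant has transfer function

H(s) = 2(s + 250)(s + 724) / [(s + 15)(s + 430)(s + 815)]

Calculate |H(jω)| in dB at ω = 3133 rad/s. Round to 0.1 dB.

-64.0 dB

At s = jω = j3133:
zero (s+250): 250 + j3133 → |·| = √(250²+3133²) = √9878189 ≈ 3143, ∠ = arctan(3133/250) ≈ 85.44°
zero (s+724): 724 + j3133 → |·| = √(724²+3133²) = √10339865 ≈ 3215.6, ∠ = arctan(3133/724) ≈ 76.99°
pole (s+15): 15 + j3133 → |·| = √(15²+3133²) = √9815914 ≈ 3133, ∠ = arctan(3133/15) ≈ 89.73°
pole (s+430): 430 + j3133 → |·| = √(430²+3133²) = √10000589 ≈ 3162.4, ∠ = arctan(3133/430) ≈ 82.19°
pole (s+815): 815 + j3133 → |·| = √(815²+3133²) = √10479914 ≈ 3237.3, ∠ = arctan(3133/815) ≈ 75.42°
|H| = 2 · 1.0107e+07 / 3.2075e+10 ≈ 0.00063021
Gain = 20 log₁₀(0.00063021) ≈ -64.01 dB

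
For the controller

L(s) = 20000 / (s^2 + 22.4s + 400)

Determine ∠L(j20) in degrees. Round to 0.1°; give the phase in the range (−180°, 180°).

At s = jω = j20:
quadratic: (j20)² + 22.4·j20 + 400 = 0 + j448 → |·| ≈ 448, ∠ ≈ 90.00°
∠L = 0.00° − 90.00° = -90.00°

-90.0°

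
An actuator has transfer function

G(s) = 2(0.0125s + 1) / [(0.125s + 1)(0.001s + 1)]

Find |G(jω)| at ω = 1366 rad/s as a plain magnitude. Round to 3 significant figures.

0.118

At ω = 1366 rad/s:
zero (1 + j1366·0.0125) = 1 + j17.075 → |·| ≈ 17.104, ∠ ≈ 86.65°
pole (1 + j1366·0.125) = 1 + j170.75 → |·| ≈ 170.75, ∠ ≈ 89.66°
pole (1 + j1366·0.001) = 1 + j1.366 → |·| ≈ 1.6929, ∠ ≈ 53.79°
|G| = 2 · 17.104 / (170.75 · 1.6929) ≈ 0.11834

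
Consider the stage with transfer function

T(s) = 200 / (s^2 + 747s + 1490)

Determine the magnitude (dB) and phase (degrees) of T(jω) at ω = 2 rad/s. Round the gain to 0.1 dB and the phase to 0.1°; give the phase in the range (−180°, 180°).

-20.5 dB, -45.2°

Substitute s = j2:
Numerator: 200 = 200 + j0
Denominator: (j2)^2 + 747(j2) + 1490 = 1486 + j1494
|N| = √(200² + 0²) ≈ 200, ∠N ≈ 0.00°
|D| = √(1486² + 1494²) ≈ 2107.2, ∠D ≈ 45.15°
|T| = 200 / 2107.2 ≈ 0.094913
Gain = 20 log₁₀(0.094913) ≈ -20.45 dB
∠T = 0.00° − 45.15° = -45.15°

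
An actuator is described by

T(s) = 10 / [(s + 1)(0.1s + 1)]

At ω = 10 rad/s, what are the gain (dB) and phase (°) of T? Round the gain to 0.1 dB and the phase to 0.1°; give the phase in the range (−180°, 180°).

At ω = 10 rad/s:
pole (1 + j10·1) = 1 + j10 → |·| ≈ 10.05, ∠ ≈ 84.29°
pole (1 + j10·0.1) = 1 + j1 → |·| ≈ 1.4142, ∠ ≈ 45.00°
|T| = 10 · 1 / (10.05 · 1.4142) ≈ 0.7036
Gain = 20 log₁₀(0.7036) ≈ -3.05 dB
∠T = (0°) − (84.29° + 45.00°) = -129.29°

-3.1 dB, -129.3°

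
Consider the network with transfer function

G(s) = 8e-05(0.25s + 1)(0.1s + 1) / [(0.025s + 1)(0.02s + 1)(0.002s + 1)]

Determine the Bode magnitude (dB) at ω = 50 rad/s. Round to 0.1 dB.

-53.0 dB

At ω = 50 rad/s:
zero (1 + j50·0.25) = 1 + j12.5 → |·| ≈ 12.54, ∠ ≈ 85.43°
zero (1 + j50·0.1) = 1 + j5 → |·| ≈ 5.099, ∠ ≈ 78.69°
pole (1 + j50·0.025) = 1 + j1.25 → |·| ≈ 1.6008, ∠ ≈ 51.34°
pole (1 + j50·0.02) = 1 + j1 → |·| ≈ 1.4142, ∠ ≈ 45.00°
pole (1 + j50·0.002) = 1 + j0.1 → |·| ≈ 1.005, ∠ ≈ 5.71°
|G| = 8e-05 · 12.54 · 5.099 / (1.6008 · 1.4142 · 1.005) ≈ 0.0022483
Gain = 20 log₁₀(0.0022483) ≈ -52.96 dB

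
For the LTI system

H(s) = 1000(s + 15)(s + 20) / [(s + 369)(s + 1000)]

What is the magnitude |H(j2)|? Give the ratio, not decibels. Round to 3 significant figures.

At s = jω = j2:
zero (s+15): 15 + j2 → |·| = √(15²+2²) = √229 ≈ 15.133, ∠ = arctan(2/15) ≈ 7.59°
zero (s+20): 20 + j2 → |·| = √(20²+2²) = √404 ≈ 20.1, ∠ = arctan(2/20) ≈ 5.71°
pole (s+369): 369 + j2 → |·| = √(369²+2²) = √136165 ≈ 369.01, ∠ = arctan(2/369) ≈ 0.31°
pole (s+1000): 1000 + j2 → |·| = √(1000²+2²) = √1000004 ≈ 1000, ∠ = arctan(2/1000) ≈ 0.11°
|H| = 1000 · 304.17 / 3.6901e+05 ≈ 0.82429

0.824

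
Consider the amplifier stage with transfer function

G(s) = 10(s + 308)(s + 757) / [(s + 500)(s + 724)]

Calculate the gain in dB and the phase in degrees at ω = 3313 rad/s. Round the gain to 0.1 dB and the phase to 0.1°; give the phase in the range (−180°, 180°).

20.0 dB, 2.7°

At s = jω = j3313:
zero (s+308): 308 + j3313 → |·| = √(308²+3313²) = √11070833 ≈ 3327.3, ∠ = arctan(3313/308) ≈ 84.69°
zero (s+757): 757 + j3313 → |·| = √(757²+3313²) = √11549018 ≈ 3398.4, ∠ = arctan(3313/757) ≈ 77.13°
pole (s+500): 500 + j3313 → |·| = √(500²+3313²) = √11225969 ≈ 3350.5, ∠ = arctan(3313/500) ≈ 81.42°
pole (s+724): 724 + j3313 → |·| = √(724²+3313²) = √11500145 ≈ 3391.2, ∠ = arctan(3313/724) ≈ 77.67°
|G| = 10 · 1.1307e+07 / 1.1362e+07 ≈ 9.9516
Gain = 20 log₁₀(9.9516) ≈ 19.96 dB
∠G = 161.82° − 159.09° = 2.73°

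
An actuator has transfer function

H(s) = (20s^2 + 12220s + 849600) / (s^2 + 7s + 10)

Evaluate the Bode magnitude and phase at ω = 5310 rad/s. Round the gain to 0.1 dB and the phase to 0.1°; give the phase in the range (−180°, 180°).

26.1 dB, -6.5°

Substitute s = j5310:
Numerator: 20(j5310)^2 + 12220(j5310) + 849600 = -563072400 + j64888200
Denominator: (j5310)^2 + 7(j5310) + 10 = -28196090 + j37170
|N| = √(563072400² + 64888200²) ≈ 5.668e+08, ∠N ≈ 173.43°
|D| = √(28196090² + 37170²) ≈ 2.8196e+07, ∠D ≈ 179.92°
|H| = 5.668e+08 / 2.8196e+07 ≈ 20.102
Gain = 20 log₁₀(20.102) ≈ 26.06 dB
∠H = 173.43° − 179.92° = -6.49°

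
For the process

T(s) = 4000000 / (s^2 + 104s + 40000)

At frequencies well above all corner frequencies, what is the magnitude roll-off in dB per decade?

Each pole contributes −20 dB/decade at high frequency; each zero contributes +20 dB/decade.
Net: 0 zero(s) − 2 pole(s) → -40 dB/decade.

-40 dB/decade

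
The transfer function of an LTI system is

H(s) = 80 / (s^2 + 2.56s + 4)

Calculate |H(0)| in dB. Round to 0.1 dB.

H(0) = 80 / 4 = 20
20 log₁₀(20) ≈ 26.02 dB

26.0 dB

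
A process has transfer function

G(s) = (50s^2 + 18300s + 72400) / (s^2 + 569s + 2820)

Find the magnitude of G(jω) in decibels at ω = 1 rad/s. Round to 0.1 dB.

Substitute s = j1:
Numerator: 50(j1)^2 + 18300(j1) + 72400 = 72350 + j18300
Denominator: (j1)^2 + 569(j1) + 2820 = 2819 + j569
|N| = √(72350² + 18300²) ≈ 74628, ∠N ≈ 14.19°
|D| = √(2819² + 569²) ≈ 2875.9, ∠D ≈ 11.41°
|G| = 74628 / 2875.9 ≈ 25.949
Gain = 20 log₁₀(25.949) ≈ 28.28 dB

28.3 dB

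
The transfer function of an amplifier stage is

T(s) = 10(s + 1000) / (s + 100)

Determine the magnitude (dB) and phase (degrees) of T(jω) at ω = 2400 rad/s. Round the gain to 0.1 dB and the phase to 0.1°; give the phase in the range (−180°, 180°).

At s = jω = j2400:
zero (s+1000): 1000 + j2400 → |·| = √(1000²+2400²) = √6760000 ≈ 2600, ∠ = arctan(2400/1000) ≈ 67.38°
pole (s+100): 100 + j2400 → |·| = √(100²+2400²) = √5770000 ≈ 2402.1, ∠ = arctan(2400/100) ≈ 87.61°
|T| = 10 · 2600 / 2402.1 ≈ 10.824
Gain = 20 log₁₀(10.824) ≈ 20.69 dB
∠T = 67.38° − 87.61° = -20.23°

20.7 dB, -20.2°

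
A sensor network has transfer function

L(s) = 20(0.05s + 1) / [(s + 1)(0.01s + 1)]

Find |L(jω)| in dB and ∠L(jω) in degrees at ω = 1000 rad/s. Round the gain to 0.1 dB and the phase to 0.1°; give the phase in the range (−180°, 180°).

-20.0 dB, -85.4°

At ω = 1000 rad/s:
zero (1 + j1000·0.05) = 1 + j50 → |·| ≈ 50.01, ∠ ≈ 88.85°
pole (1 + j1000·1) = 1 + j1000 → |·| ≈ 1000, ∠ ≈ 89.94°
pole (1 + j1000·0.01) = 1 + j10 → |·| ≈ 10.05, ∠ ≈ 84.29°
|L| = 20 · 50.01 / (1000 · 10.05) ≈ 0.099522
Gain = 20 log₁₀(0.099522) ≈ -20.04 dB
∠L = (88.85°) − (89.94° + 84.29°) = -85.38°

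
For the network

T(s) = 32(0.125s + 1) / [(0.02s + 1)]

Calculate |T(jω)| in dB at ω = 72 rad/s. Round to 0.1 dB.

44.4 dB

At ω = 72 rad/s:
zero (1 + j72·0.125) = 1 + j9 → |·| ≈ 9.0554, ∠ ≈ 83.66°
pole (1 + j72·0.02) = 1 + j1.44 → |·| ≈ 1.7532, ∠ ≈ 55.22°
|T| = 32 · 9.0554 / (1.7532) ≈ 165.28
Gain = 20 log₁₀(165.28) ≈ 44.36 dB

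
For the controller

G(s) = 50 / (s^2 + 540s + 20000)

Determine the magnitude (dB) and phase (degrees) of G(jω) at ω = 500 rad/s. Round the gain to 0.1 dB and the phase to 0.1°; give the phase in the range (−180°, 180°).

Substitute s = j500:
Numerator: 50 = 50 + j0
Denominator: (j500)^2 + 540(j500) + 20000 = -230000 + j270000
|N| = √(50² + 0²) ≈ 50, ∠N ≈ 0.00°
|D| = √(230000² + 270000²) ≈ 3.5468e+05, ∠D ≈ 130.43°
|G| = 50 / 3.5468e+05 ≈ 0.00014097
Gain = 20 log₁₀(0.00014097) ≈ -77.02 dB
∠G = 0.00° − 130.43° = -130.43°

-77.0 dB, -130.4°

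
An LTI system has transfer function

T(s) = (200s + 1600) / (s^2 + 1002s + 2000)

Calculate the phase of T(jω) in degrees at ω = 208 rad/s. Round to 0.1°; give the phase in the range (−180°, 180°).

-13.4°

Substitute s = j208:
Numerator: 200(j208) + 1600 = 1600 + j41600
Denominator: (j208)^2 + 1002(j208) + 2000 = -41264 + j208416
|N| = √(1600² + 41600²) ≈ 41631, ∠N ≈ 87.80°
|D| = √(41264² + 208416²) ≈ 2.1246e+05, ∠D ≈ 101.20°
∠T = 87.80° − 101.20° = -13.40°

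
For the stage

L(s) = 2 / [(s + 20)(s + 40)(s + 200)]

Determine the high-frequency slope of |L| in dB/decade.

-60 dB/decade

Each pole contributes −20 dB/decade at high frequency; each zero contributes +20 dB/decade.
Net: 0 zero(s) − 3 pole(s) → -60 dB/decade.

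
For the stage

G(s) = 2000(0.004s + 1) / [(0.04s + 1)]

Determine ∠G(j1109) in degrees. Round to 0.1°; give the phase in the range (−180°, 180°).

At ω = 1109 rad/s:
zero (1 + j1109·0.004) = 1 + j4.436 → |·| ≈ 4.5473, ∠ ≈ 77.30°
pole (1 + j1109·0.04) = 1 + j44.36 → |·| ≈ 44.371, ∠ ≈ 88.71°
∠G = (77.30°) − (88.71°) = -11.41°

-11.4°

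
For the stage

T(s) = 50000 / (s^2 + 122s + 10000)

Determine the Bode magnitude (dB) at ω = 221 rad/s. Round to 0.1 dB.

At s = jω = j221:
quadratic: (j221)² + 122·j221 + 10000 = -38841 + j26962 → |·| ≈ 47282, ∠ ≈ 145.23°
|T| = 50000 / 47282 ≈ 1.0575
Gain = 20 log₁₀(1.0575) ≈ 0.49 dB

0.5 dB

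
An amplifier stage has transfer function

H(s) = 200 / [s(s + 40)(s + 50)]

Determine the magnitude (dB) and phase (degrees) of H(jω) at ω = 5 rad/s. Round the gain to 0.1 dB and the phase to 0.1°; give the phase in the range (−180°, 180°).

-34.1 dB, -102.8°

At s = jω = j5:
pole (s+40): 40 + j5 → |·| = √(40²+5²) = √1625 ≈ 40.311, ∠ = arctan(5/40) ≈ 7.13°
pole (s+50): 50 + j5 → |·| = √(50²+5²) = √2525 ≈ 50.249, ∠ = arctan(5/50) ≈ 5.71°
pole at origin: |s| = 5, ∠ = 90.00° (in denominator)
|H| = 200 / 10128 ≈ 0.019747
Gain = 20 log₁₀(0.019747) ≈ -34.09 dB
∠H = 0.00° − 102.84° = -102.84°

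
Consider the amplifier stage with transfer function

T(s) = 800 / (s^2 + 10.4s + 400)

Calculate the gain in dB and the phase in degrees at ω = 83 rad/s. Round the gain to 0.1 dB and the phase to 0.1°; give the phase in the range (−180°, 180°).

At s = jω = j83:
quadratic: (j83)² + 10.4·j83 + 400 = -6489 + j863.2 → |·| ≈ 6546.2, ∠ ≈ 172.42°
|T| = 800 / 6546.2 ≈ 0.12221
Gain = 20 log₁₀(0.12221) ≈ -18.26 dB
∠T = 0.00° − 172.42° = -172.42°

-18.3 dB, -172.4°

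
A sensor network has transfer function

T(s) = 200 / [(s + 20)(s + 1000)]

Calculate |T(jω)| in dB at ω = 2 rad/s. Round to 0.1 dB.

-40.0 dB

At s = jω = j2:
pole (s+20): 20 + j2 → |·| = √(20²+2²) = √404 ≈ 20.1, ∠ = arctan(2/20) ≈ 5.71°
pole (s+1000): 1000 + j2 → |·| = √(1000²+2²) = √1000004 ≈ 1000, ∠ = arctan(2/1000) ≈ 0.11°
|T| = 200 / 20100 ≈ 0.0099502
Gain = 20 log₁₀(0.0099502) ≈ -40.04 dB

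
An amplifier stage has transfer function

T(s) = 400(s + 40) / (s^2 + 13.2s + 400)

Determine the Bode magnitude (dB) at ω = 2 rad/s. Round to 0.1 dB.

32.1 dB

At s = jω = j2:
zero (s+40): 40 + j2 → |·| = √(40²+2²) = √1604 ≈ 40.05, ∠ = arctan(2/40) ≈ 2.86°
quadratic: (j2)² + 13.2·j2 + 400 = 396 + j26.4 → |·| ≈ 396.88, ∠ ≈ 3.81°
|T| = 400 · 40.05 / 396.88 ≈ 40.365
Gain = 20 log₁₀(40.365) ≈ 32.12 dB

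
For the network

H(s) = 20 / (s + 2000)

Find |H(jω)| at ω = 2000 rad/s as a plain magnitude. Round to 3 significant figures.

At s = jω = j2000:
pole (s+2000): 2000 + j2000 → |·| = √(2000²+2000²) = √8000000 ≈ 2828.4, ∠ = arctan(2000/2000) ≈ 45.00°
|H| = 20 / 2828.4 ≈ 0.0070711

0.00707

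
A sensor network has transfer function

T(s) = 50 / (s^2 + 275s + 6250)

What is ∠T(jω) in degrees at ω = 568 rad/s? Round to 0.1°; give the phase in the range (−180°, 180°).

Substitute s = j568:
Numerator: 50 = 50 + j0
Denominator: (j568)^2 + 275(j568) + 6250 = -316374 + j156200
|N| = √(50² + 0²) ≈ 50, ∠N ≈ 0.00°
|D| = √(316374² + 156200²) ≈ 3.5283e+05, ∠D ≈ 153.72°
∠T = 0.00° − 153.72° = -153.72°

-153.7°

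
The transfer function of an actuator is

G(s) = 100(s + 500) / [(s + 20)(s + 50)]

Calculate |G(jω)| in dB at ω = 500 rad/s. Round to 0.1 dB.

-11.0 dB

At s = jω = j500:
zero (s+500): 500 + j500 → |·| = √(500²+500²) = √500000 ≈ 707.11, ∠ = arctan(500/500) ≈ 45.00°
pole (s+20): 20 + j500 → |·| = √(20²+500²) = √250400 ≈ 500.4, ∠ = arctan(500/20) ≈ 87.71°
pole (s+50): 50 + j500 → |·| = √(50²+500²) = √252500 ≈ 502.49, ∠ = arctan(500/50) ≈ 84.29°
|G| = 100 · 707.11 / 2.5145e+05 ≈ 0.28121
Gain = 20 log₁₀(0.28121) ≈ -11.02 dB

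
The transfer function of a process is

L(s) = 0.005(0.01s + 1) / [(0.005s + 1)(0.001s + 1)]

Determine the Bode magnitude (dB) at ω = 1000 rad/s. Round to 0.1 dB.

-43.1 dB

At ω = 1000 rad/s:
zero (1 + j1000·0.01) = 1 + j10 → |·| ≈ 10.05, ∠ ≈ 84.29°
pole (1 + j1000·0.005) = 1 + j5 → |·| ≈ 5.099, ∠ ≈ 78.69°
pole (1 + j1000·0.001) = 1 + j1 → |·| ≈ 1.4142, ∠ ≈ 45.00°
|L| = 0.005 · 10.05 / (5.099 · 1.4142) ≈ 0.0069685
Gain = 20 log₁₀(0.0069685) ≈ -43.14 dB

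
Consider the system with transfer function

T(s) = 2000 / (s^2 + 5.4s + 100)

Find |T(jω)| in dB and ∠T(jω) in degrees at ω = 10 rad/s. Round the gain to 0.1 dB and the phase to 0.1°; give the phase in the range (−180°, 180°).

At s = jω = j10:
quadratic: (j10)² + 5.4·j10 + 100 = 0 + j54 → |·| ≈ 54, ∠ ≈ 90.00°
|T| = 2000 / 54 ≈ 37.037
Gain = 20 log₁₀(37.037) ≈ 31.37 dB
∠T = 0.00° − 90.00° = -90.00°

31.4 dB, -90.0°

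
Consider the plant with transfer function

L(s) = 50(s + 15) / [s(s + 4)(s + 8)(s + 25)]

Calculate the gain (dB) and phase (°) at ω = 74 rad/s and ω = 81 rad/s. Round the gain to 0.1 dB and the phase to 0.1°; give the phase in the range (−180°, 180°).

At s = jω = j74:
zero (s+15): 15 + j74 → |·| = √(15²+74²) = √5701 ≈ 75.505, ∠ = arctan(74/15) ≈ 78.54°
pole (s+4): 4 + j74 → |·| = √(4²+74²) = √5492 ≈ 74.108, ∠ = arctan(74/4) ≈ 86.91°
pole (s+8): 8 + j74 → |·| = √(8²+74²) = √5540 ≈ 74.431, ∠ = arctan(74/8) ≈ 83.83°
pole (s+25): 25 + j74 → |·| = √(25²+74²) = √6101 ≈ 78.109, ∠ = arctan(74/25) ≈ 71.33°
pole at origin: |s| = 74, ∠ = 90.00° (in denominator)
|L| = 50 · 75.505 / 3.1882e+07 ≈ 0.00011841
Gain = 20 log₁₀(0.00011841) ≈ -78.53 dB
∠L = 78.54° − 332.07° = -253.53° ≡ 106.47° (principal value)

At s = jω = j81:
zero (s+15): 15 + j81 → |·| = √(15²+81²) = √6786 ≈ 82.377, ∠ = arctan(81/15) ≈ 79.51°
pole (s+4): 4 + j81 → |·| = √(4²+81²) = √6577 ≈ 81.099, ∠ = arctan(81/4) ≈ 87.17°
pole (s+8): 8 + j81 → |·| = √(8²+81²) = √6625 ≈ 81.394, ∠ = arctan(81/8) ≈ 84.36°
pole (s+25): 25 + j81 → |·| = √(25²+81²) = √7186 ≈ 84.77, ∠ = arctan(81/25) ≈ 72.85°
pole at origin: |s| = 81, ∠ = 90.00° (in denominator)
|L| = 50 · 82.377 / 4.5325e+07 ≈ 9.0874e-05
Gain = 20 log₁₀(9.0874e-05) ≈ -80.83 dB
∠L = 79.51° − 334.38° = -254.87° ≡ 105.13° (principal value)

ω = 74: -78.5 dB, 106.5°; ω = 81: -80.8 dB, 105.1°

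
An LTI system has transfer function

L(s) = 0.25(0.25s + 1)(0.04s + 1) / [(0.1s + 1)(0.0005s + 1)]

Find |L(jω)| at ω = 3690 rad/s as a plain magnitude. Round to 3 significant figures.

At ω = 3690 rad/s:
zero (1 + j3690·0.25) = 1 + j922.5 → |·| ≈ 922.5, ∠ ≈ 89.94°
zero (1 + j3690·0.04) = 1 + j147.6 → |·| ≈ 147.6, ∠ ≈ 89.61°
pole (1 + j3690·0.1) = 1 + j369 → |·| ≈ 369, ∠ ≈ 89.84°
pole (1 + j3690·0.0005) = 1 + j1.845 → |·| ≈ 2.0986, ∠ ≈ 61.54°
|L| = 0.25 · 922.5 · 147.6 / (369 · 2.0986) ≈ 43.958

44.0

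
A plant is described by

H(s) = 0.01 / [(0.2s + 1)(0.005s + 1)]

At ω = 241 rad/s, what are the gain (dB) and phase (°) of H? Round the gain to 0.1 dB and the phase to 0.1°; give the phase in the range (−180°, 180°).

-77.6 dB, -139.1°

At ω = 241 rad/s:
pole (1 + j241·0.2) = 1 + j48.2 → |·| ≈ 48.21, ∠ ≈ 88.81°
pole (1 + j241·0.005) = 1 + j1.205 → |·| ≈ 1.5659, ∠ ≈ 50.31°
|H| = 0.01 · 1 / (48.21 · 1.5659) ≈ 0.00013246
Gain = 20 log₁₀(0.00013246) ≈ -77.56 dB
∠H = (0°) − (88.81° + 50.31°) = -139.12°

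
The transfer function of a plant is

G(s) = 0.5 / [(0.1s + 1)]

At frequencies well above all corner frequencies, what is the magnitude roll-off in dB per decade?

-20 dB/decade

Each pole contributes −20 dB/decade at high frequency; each zero contributes +20 dB/decade.
Net: 0 zero(s) − 1 pole(s) → -20 dB/decade.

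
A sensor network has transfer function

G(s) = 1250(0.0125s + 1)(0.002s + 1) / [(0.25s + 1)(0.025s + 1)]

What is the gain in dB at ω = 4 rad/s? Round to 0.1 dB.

58.9 dB

At ω = 4 rad/s:
zero (1 + j4·0.0125) = 1 + j0.05 → |·| ≈ 1.0012, ∠ ≈ 2.86°
zero (1 + j4·0.002) = 1 + j0.008 → |·| ≈ 1, ∠ ≈ 0.46°
pole (1 + j4·0.25) = 1 + j1 → |·| ≈ 1.4142, ∠ ≈ 45.00°
pole (1 + j4·0.025) = 1 + j0.1 → |·| ≈ 1.005, ∠ ≈ 5.71°
|G| = 1250 · 1.0012 · 1 / (1.4142 · 1.005) ≈ 880.55
Gain = 20 log₁₀(880.55) ≈ 58.90 dB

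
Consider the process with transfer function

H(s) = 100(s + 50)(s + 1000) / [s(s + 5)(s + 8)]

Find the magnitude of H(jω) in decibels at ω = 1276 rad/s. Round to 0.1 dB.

At s = jω = j1276:
zero (s+50): 50 + j1276 → |·| = √(50²+1276²) = √1630676 ≈ 1277, ∠ = arctan(1276/50) ≈ 87.76°
zero (s+1000): 1000 + j1276 → |·| = √(1000²+1276²) = √2628176 ≈ 1621.2, ∠ = arctan(1276/1000) ≈ 51.91°
pole (s+5): 5 + j1276 → |·| = √(5²+1276²) = √1628201 ≈ 1276, ∠ = arctan(1276/5) ≈ 89.78°
pole (s+8): 8 + j1276 → |·| = √(8²+1276²) = √1628240 ≈ 1276, ∠ = arctan(1276/8) ≈ 89.64°
pole at origin: |s| = 1276, ∠ = 90.00° (in denominator)
|H| = 100 · 2.0703e+06 / 2.0776e+09 ≈ 0.099649
Gain = 20 log₁₀(0.099649) ≈ -20.03 dB

-20.0 dB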